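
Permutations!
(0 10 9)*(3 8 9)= (0 10 3 8 9)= [10, 1, 2, 8, 4, 5, 6, 7, 9, 0, 3]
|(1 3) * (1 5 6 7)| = 5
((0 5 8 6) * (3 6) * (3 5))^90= ((0 3 6)(5 8))^90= (8)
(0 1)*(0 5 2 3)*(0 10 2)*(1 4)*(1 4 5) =(0 5)(2 3 10) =[5, 1, 3, 10, 4, 0, 6, 7, 8, 9, 2]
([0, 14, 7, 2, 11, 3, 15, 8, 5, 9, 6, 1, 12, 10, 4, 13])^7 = [0, 11, 8, 7, 14, 2, 10, 5, 3, 9, 13, 4, 12, 15, 1, 6]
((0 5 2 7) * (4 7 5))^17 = ((0 4 7)(2 5))^17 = (0 7 4)(2 5)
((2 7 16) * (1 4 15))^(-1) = ((1 4 15)(2 7 16))^(-1) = (1 15 4)(2 16 7)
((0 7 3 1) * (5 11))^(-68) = (11)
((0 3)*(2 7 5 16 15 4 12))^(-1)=((0 3)(2 7 5 16 15 4 12))^(-1)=(0 3)(2 12 4 15 16 5 7)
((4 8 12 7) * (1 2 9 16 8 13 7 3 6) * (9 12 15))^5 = (4 7 13)(8 15 9 16)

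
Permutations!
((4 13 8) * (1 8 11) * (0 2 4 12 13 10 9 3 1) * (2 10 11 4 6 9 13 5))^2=(0 13 11 10 4)(1 12 2 9)(3 8 5 6)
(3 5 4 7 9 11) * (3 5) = (4 7 9 11 5) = [0, 1, 2, 3, 7, 4, 6, 9, 8, 11, 10, 5]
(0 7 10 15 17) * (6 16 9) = (0 7 10 15 17)(6 16 9) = [7, 1, 2, 3, 4, 5, 16, 10, 8, 6, 15, 11, 12, 13, 14, 17, 9, 0]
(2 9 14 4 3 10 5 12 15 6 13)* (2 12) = [0, 1, 9, 10, 3, 2, 13, 7, 8, 14, 5, 11, 15, 12, 4, 6] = (2 9 14 4 3 10 5)(6 13 12 15)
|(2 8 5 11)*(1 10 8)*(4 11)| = |(1 10 8 5 4 11 2)| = 7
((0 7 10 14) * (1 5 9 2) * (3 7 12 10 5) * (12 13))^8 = (0 10 13 14 12)(1 7 9)(2 3 5)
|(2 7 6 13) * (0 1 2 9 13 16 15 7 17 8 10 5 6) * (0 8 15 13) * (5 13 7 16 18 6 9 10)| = 10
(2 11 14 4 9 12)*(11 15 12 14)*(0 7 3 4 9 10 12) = [7, 1, 15, 4, 10, 5, 6, 3, 8, 14, 12, 11, 2, 13, 9, 0] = (0 7 3 4 10 12 2 15)(9 14)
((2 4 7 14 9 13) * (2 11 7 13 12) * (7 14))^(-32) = ((2 4 13 11 14 9 12))^(-32) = (2 11 12 13 9 4 14)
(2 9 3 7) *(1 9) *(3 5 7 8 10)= (1 9 5 7 2)(3 8 10)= [0, 9, 1, 8, 4, 7, 6, 2, 10, 5, 3]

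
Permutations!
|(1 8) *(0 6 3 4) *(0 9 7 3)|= 4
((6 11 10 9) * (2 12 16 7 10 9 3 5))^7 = ((2 12 16 7 10 3 5)(6 11 9))^7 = (16)(6 11 9)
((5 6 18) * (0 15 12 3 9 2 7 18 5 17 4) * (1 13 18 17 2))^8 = ((0 15 12 3 9 1 13 18 2 7 17 4)(5 6))^8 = (0 2 9)(1 15 7)(3 4 18)(12 17 13)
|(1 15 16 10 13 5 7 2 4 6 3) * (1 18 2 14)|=|(1 15 16 10 13 5 7 14)(2 4 6 3 18)|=40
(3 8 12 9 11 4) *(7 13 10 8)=(3 7 13 10 8 12 9 11 4)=[0, 1, 2, 7, 3, 5, 6, 13, 12, 11, 8, 4, 9, 10]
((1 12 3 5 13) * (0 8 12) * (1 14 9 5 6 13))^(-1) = (0 1 5 9 14 13 6 3 12 8)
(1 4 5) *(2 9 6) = (1 4 5)(2 9 6) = [0, 4, 9, 3, 5, 1, 2, 7, 8, 6]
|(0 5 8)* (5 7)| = |(0 7 5 8)| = 4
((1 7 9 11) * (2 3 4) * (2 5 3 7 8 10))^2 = (1 10 7 11 8 2 9)(3 5 4)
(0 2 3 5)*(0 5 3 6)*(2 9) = (0 9 2 6) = [9, 1, 6, 3, 4, 5, 0, 7, 8, 2]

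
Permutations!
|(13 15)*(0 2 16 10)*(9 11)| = |(0 2 16 10)(9 11)(13 15)| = 4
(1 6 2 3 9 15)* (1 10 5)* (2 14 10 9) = (1 6 14 10 5)(2 3)(9 15) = [0, 6, 3, 2, 4, 1, 14, 7, 8, 15, 5, 11, 12, 13, 10, 9]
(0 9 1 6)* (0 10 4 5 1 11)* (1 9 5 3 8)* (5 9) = (0 9 11)(1 6 10 4 3 8) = [9, 6, 2, 8, 3, 5, 10, 7, 1, 11, 4, 0]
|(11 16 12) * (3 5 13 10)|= 12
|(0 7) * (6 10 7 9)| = 5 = |(0 9 6 10 7)|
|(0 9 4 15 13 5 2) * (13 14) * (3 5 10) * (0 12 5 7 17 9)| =|(2 12 5)(3 7 17 9 4 15 14 13 10)| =9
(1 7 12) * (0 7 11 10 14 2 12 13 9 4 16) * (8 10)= (0 7 13 9 4 16)(1 11 8 10 14 2 12)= [7, 11, 12, 3, 16, 5, 6, 13, 10, 4, 14, 8, 1, 9, 2, 15, 0]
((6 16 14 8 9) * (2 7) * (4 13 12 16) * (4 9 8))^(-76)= (4 14 16 12 13)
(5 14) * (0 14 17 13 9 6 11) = (0 14 5 17 13 9 6 11) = [14, 1, 2, 3, 4, 17, 11, 7, 8, 6, 10, 0, 12, 9, 5, 15, 16, 13]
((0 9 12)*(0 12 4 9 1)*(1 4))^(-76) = ((12)(0 4 9 1))^(-76) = (12)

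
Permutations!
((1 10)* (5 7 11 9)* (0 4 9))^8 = ((0 4 9 5 7 11)(1 10))^8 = (0 9 7)(4 5 11)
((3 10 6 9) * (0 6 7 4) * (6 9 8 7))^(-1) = (0 4 7 8 6 10 3 9)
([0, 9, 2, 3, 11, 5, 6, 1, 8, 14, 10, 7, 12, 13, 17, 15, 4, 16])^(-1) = [0, 7, 2, 3, 16, 5, 6, 11, 8, 1, 10, 4, 12, 13, 9, 15, 17, 14]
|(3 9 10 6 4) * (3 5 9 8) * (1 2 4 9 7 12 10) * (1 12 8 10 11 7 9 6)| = |(1 2 4 5 9 12 11 7 8 3 10)| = 11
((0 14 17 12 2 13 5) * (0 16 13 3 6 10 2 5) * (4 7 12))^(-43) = (0 17 7 5 13 14 4 12 16)(2 3 6 10)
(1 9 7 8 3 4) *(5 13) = (1 9 7 8 3 4)(5 13) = [0, 9, 2, 4, 1, 13, 6, 8, 3, 7, 10, 11, 12, 5]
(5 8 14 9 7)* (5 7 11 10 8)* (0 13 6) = (0 13 6)(8 14 9 11 10) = [13, 1, 2, 3, 4, 5, 0, 7, 14, 11, 8, 10, 12, 6, 9]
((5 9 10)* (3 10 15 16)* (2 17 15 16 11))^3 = (2 11 15 17)(3 9 10 16 5)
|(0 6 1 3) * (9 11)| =4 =|(0 6 1 3)(9 11)|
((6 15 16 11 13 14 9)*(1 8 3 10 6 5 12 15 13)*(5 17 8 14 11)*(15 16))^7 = ((1 14 9 17 8 3 10 6 13 11)(5 12 16))^7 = (1 6 8 14 13 3 9 11 10 17)(5 12 16)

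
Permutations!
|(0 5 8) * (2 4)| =|(0 5 8)(2 4)| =6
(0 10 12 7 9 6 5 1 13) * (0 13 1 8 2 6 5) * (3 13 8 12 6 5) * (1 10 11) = (0 11 1 10 6)(2 5 12 7 9 3 13 8) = [11, 10, 5, 13, 4, 12, 0, 9, 2, 3, 6, 1, 7, 8]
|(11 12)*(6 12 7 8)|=5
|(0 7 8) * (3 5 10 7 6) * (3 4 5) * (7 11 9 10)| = 6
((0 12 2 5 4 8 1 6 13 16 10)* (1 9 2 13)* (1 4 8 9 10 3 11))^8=((0 12 13 16 3 11 1 6 4 9 2 5 8 10))^8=(0 4 13 2 3 8 1)(5 11 10 6 12 9 16)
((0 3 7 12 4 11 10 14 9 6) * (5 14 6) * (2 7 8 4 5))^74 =(0 11 3 10 8 6 4)(2 12 14)(5 9 7)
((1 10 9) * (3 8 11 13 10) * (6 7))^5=(1 10 11 3 9 13 8)(6 7)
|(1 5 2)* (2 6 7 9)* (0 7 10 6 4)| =14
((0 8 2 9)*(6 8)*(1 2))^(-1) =((0 6 8 1 2 9))^(-1) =(0 9 2 1 8 6)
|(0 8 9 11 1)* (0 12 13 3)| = |(0 8 9 11 1 12 13 3)| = 8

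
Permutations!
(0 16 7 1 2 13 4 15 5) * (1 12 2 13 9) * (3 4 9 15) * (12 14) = [16, 13, 15, 4, 3, 0, 6, 14, 8, 1, 10, 11, 2, 9, 12, 5, 7] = (0 16 7 14 12 2 15 5)(1 13 9)(3 4)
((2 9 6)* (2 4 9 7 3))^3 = ((2 7 3)(4 9 6))^3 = (9)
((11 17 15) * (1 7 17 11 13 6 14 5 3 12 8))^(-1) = (1 8 12 3 5 14 6 13 15 17 7)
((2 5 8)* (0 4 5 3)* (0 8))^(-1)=(0 5 4)(2 8 3)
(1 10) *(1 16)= (1 10 16)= [0, 10, 2, 3, 4, 5, 6, 7, 8, 9, 16, 11, 12, 13, 14, 15, 1]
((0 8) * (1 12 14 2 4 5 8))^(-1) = ((0 1 12 14 2 4 5 8))^(-1) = (0 8 5 4 2 14 12 1)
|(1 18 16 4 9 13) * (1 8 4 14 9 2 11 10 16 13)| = |(1 18 13 8 4 2 11 10 16 14 9)| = 11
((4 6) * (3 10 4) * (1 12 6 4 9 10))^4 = (12)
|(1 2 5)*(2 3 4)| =5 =|(1 3 4 2 5)|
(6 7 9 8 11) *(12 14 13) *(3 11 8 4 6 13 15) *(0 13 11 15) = (0 13 12 14)(3 15)(4 6 7 9) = [13, 1, 2, 15, 6, 5, 7, 9, 8, 4, 10, 11, 14, 12, 0, 3]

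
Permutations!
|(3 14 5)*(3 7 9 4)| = |(3 14 5 7 9 4)| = 6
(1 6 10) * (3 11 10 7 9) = [0, 6, 2, 11, 4, 5, 7, 9, 8, 3, 1, 10] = (1 6 7 9 3 11 10)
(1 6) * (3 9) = [0, 6, 2, 9, 4, 5, 1, 7, 8, 3] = (1 6)(3 9)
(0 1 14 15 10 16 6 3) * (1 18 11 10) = (0 18 11 10 16 6 3)(1 14 15) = [18, 14, 2, 0, 4, 5, 3, 7, 8, 9, 16, 10, 12, 13, 15, 1, 6, 17, 11]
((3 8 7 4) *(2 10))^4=((2 10)(3 8 7 4))^4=(10)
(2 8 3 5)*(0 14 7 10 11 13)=(0 14 7 10 11 13)(2 8 3 5)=[14, 1, 8, 5, 4, 2, 6, 10, 3, 9, 11, 13, 12, 0, 7]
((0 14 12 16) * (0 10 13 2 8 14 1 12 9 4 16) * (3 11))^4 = (0 1 12)(2 4)(8 16)(9 13)(10 14)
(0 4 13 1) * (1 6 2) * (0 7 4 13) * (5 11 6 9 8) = (0 13 9 8 5 11 6 2 1 7 4) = [13, 7, 1, 3, 0, 11, 2, 4, 5, 8, 10, 6, 12, 9]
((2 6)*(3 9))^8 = (9)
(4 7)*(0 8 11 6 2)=[8, 1, 0, 3, 7, 5, 2, 4, 11, 9, 10, 6]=(0 8 11 6 2)(4 7)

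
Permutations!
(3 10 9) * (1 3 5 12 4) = (1 3 10 9 5 12 4) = [0, 3, 2, 10, 1, 12, 6, 7, 8, 5, 9, 11, 4]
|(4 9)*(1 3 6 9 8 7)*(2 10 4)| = 9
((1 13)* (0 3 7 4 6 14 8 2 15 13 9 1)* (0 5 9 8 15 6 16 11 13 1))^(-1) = (0 9 5 13 11 16 4 7 3)(1 15 14 6 2 8)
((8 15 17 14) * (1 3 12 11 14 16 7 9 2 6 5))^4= (1 14 16 6 12 15 9)(2 3 8 7 5 11 17)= ((1 3 12 11 14 8 15 17 16 7 9 2 6 5))^4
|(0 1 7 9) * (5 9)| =5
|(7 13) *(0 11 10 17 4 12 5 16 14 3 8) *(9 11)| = 12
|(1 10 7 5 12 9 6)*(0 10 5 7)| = 10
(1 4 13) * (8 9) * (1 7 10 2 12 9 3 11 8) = (1 4 13 7 10 2 12 9)(3 11 8) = [0, 4, 12, 11, 13, 5, 6, 10, 3, 1, 2, 8, 9, 7]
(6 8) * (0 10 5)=(0 10 5)(6 8)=[10, 1, 2, 3, 4, 0, 8, 7, 6, 9, 5]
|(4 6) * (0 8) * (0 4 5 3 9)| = |(0 8 4 6 5 3 9)| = 7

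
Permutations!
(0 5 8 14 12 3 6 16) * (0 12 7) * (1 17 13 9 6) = (0 5 8 14 7)(1 17 13 9 6 16 12 3) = [5, 17, 2, 1, 4, 8, 16, 0, 14, 6, 10, 11, 3, 9, 7, 15, 12, 13]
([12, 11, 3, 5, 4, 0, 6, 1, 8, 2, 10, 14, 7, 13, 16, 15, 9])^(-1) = [5, 7, 9, 2, 4, 3, 6, 12, 8, 16, 10, 1, 0, 13, 11, 15, 14]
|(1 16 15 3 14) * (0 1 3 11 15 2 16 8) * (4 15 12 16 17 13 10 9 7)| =|(0 1 8)(2 17 13 10 9 7 4 15 11 12 16)(3 14)| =66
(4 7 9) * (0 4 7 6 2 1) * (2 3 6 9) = (0 4 9 7 2 1)(3 6) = [4, 0, 1, 6, 9, 5, 3, 2, 8, 7]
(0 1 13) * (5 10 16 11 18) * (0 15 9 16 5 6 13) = [1, 0, 2, 3, 4, 10, 13, 7, 8, 16, 5, 18, 12, 15, 14, 9, 11, 17, 6] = (0 1)(5 10)(6 13 15 9 16 11 18)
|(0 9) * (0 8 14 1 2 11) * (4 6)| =|(0 9 8 14 1 2 11)(4 6)| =14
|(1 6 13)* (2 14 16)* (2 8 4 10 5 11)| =|(1 6 13)(2 14 16 8 4 10 5 11)| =24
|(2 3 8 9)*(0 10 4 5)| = 4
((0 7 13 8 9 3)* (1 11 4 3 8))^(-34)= (0 7 13 1 11 4 3)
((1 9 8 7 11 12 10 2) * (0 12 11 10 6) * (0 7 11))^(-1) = (0 11 8 9 1 2 10 7 6 12)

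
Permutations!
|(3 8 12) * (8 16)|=|(3 16 8 12)|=4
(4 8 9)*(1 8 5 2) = (1 8 9 4 5 2) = [0, 8, 1, 3, 5, 2, 6, 7, 9, 4]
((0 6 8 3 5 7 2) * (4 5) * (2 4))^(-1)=(0 2 3 8 6)(4 7 5)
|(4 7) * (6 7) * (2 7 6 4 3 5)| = 4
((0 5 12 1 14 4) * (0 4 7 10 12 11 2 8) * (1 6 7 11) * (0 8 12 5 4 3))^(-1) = (0 3 4)(1 5 10 7 6 12 2 11 14)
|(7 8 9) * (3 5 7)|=|(3 5 7 8 9)|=5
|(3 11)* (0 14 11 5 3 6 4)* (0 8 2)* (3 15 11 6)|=12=|(0 14 6 4 8 2)(3 5 15 11)|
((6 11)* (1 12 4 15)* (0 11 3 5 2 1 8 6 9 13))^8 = (1 2 5 3 6 8 15 4 12)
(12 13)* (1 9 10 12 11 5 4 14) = (1 9 10 12 13 11 5 4 14) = [0, 9, 2, 3, 14, 4, 6, 7, 8, 10, 12, 5, 13, 11, 1]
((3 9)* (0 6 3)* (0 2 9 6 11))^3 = (0 11)(2 9)(3 6)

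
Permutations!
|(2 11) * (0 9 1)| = 6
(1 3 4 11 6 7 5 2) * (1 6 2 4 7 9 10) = (1 3 7 5 4 11 2 6 9 10) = [0, 3, 6, 7, 11, 4, 9, 5, 8, 10, 1, 2]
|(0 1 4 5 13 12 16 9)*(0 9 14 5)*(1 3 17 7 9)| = |(0 3 17 7 9 1 4)(5 13 12 16 14)| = 35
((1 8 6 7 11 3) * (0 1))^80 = (0 6 3 8 11 1 7)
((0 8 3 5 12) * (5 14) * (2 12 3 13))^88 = (0 2 8 12 13)(3 14 5)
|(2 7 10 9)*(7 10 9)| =4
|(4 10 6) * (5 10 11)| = |(4 11 5 10 6)| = 5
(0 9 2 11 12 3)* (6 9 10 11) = (0 10 11 12 3)(2 6 9) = [10, 1, 6, 0, 4, 5, 9, 7, 8, 2, 11, 12, 3]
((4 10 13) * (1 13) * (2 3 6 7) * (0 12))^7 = ((0 12)(1 13 4 10)(2 3 6 7))^7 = (0 12)(1 10 4 13)(2 7 6 3)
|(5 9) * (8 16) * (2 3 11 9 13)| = |(2 3 11 9 5 13)(8 16)| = 6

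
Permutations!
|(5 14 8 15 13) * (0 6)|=10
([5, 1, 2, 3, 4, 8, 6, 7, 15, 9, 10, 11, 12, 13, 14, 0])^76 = [0, 1, 2, 3, 4, 5, 6, 7, 8, 9, 10, 11, 12, 13, 14, 15]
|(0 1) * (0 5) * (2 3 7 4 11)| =15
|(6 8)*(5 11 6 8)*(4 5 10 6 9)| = |(4 5 11 9)(6 10)| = 4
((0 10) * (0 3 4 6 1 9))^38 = ((0 10 3 4 6 1 9))^38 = (0 4 9 3 1 10 6)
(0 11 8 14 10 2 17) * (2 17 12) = (0 11 8 14 10 17)(2 12) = [11, 1, 12, 3, 4, 5, 6, 7, 14, 9, 17, 8, 2, 13, 10, 15, 16, 0]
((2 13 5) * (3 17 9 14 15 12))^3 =((2 13 5)(3 17 9 14 15 12))^3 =(3 14)(9 12)(15 17)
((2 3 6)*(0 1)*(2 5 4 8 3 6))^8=(2 5 8)(3 6 4)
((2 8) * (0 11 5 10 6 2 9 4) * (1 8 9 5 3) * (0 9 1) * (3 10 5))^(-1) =((0 11 10 6 2 1 8 3)(4 9))^(-1) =(0 3 8 1 2 6 10 11)(4 9)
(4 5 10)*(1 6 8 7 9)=(1 6 8 7 9)(4 5 10)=[0, 6, 2, 3, 5, 10, 8, 9, 7, 1, 4]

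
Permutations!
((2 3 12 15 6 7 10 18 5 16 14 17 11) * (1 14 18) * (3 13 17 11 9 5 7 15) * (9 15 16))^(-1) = ((1 14 11 2 13 17 15 6 16 18 7 10)(3 12)(5 9))^(-1) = (1 10 7 18 16 6 15 17 13 2 11 14)(3 12)(5 9)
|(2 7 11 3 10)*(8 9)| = 10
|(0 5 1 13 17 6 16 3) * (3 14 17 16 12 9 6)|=24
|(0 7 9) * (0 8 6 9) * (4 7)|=|(0 4 7)(6 9 8)|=3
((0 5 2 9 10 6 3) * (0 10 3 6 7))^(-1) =(0 7 10 3 9 2 5)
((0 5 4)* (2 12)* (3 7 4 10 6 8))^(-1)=(0 4 7 3 8 6 10 5)(2 12)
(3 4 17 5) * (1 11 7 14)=(1 11 7 14)(3 4 17 5)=[0, 11, 2, 4, 17, 3, 6, 14, 8, 9, 10, 7, 12, 13, 1, 15, 16, 5]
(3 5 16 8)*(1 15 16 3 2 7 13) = (1 15 16 8 2 7 13)(3 5) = [0, 15, 7, 5, 4, 3, 6, 13, 2, 9, 10, 11, 12, 1, 14, 16, 8]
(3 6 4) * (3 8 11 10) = (3 6 4 8 11 10) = [0, 1, 2, 6, 8, 5, 4, 7, 11, 9, 3, 10]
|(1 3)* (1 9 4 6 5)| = 6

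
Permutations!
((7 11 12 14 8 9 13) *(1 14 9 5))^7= ((1 14 8 5)(7 11 12 9 13))^7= (1 5 8 14)(7 12 13 11 9)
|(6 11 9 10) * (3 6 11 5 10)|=6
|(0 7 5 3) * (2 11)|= |(0 7 5 3)(2 11)|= 4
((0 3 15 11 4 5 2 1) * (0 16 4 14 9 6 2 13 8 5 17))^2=(0 15 14 6 1 4)(2 16 17 3 11 9)(5 8 13)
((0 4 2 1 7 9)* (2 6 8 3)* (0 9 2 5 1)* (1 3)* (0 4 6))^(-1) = ((9)(0 6 8 1 7 2 4)(3 5))^(-1) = (9)(0 4 2 7 1 8 6)(3 5)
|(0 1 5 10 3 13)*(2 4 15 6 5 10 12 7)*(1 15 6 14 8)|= 24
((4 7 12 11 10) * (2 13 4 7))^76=((2 13 4)(7 12 11 10))^76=(2 13 4)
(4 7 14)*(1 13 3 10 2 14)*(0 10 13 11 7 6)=(0 10 2 14 4 6)(1 11 7)(3 13)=[10, 11, 14, 13, 6, 5, 0, 1, 8, 9, 2, 7, 12, 3, 4]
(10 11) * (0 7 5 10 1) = (0 7 5 10 11 1) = [7, 0, 2, 3, 4, 10, 6, 5, 8, 9, 11, 1]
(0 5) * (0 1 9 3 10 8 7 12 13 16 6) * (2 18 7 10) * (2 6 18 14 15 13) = [5, 9, 14, 6, 4, 1, 0, 12, 10, 3, 8, 11, 2, 16, 15, 13, 18, 17, 7] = (0 5 1 9 3 6)(2 14 15 13 16 18 7 12)(8 10)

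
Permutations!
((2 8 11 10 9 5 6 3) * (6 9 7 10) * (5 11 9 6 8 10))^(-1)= (2 3 6 5 7 10)(8 11 9)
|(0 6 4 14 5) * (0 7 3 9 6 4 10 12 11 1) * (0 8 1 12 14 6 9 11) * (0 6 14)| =|(0 4 14 5 7 3 11 12 6 10)(1 8)| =10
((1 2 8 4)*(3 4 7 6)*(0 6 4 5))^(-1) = (0 5 3 6)(1 4 7 8 2)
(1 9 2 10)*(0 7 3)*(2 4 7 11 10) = (0 11 10 1 9 4 7 3) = [11, 9, 2, 0, 7, 5, 6, 3, 8, 4, 1, 10]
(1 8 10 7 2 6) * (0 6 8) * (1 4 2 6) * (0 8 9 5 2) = (0 1 8 10 7 6 4)(2 9 5) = [1, 8, 9, 3, 0, 2, 4, 6, 10, 5, 7]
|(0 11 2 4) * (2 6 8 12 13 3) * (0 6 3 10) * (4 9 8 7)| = 9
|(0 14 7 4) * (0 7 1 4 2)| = 6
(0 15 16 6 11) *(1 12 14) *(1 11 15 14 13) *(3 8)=(0 14 11)(1 12 13)(3 8)(6 15 16)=[14, 12, 2, 8, 4, 5, 15, 7, 3, 9, 10, 0, 13, 1, 11, 16, 6]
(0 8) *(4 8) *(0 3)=(0 4 8 3)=[4, 1, 2, 0, 8, 5, 6, 7, 3]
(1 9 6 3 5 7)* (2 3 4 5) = [0, 9, 3, 2, 5, 7, 4, 1, 8, 6] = (1 9 6 4 5 7)(2 3)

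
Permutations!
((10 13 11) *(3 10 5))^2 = (3 13 5 10 11)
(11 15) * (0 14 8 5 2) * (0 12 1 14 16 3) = (0 16 3)(1 14 8 5 2 12)(11 15) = [16, 14, 12, 0, 4, 2, 6, 7, 5, 9, 10, 15, 1, 13, 8, 11, 3]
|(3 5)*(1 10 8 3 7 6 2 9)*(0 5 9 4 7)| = |(0 5)(1 10 8 3 9)(2 4 7 6)| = 20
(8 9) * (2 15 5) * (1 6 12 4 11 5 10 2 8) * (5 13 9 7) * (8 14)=(1 6 12 4 11 13 9)(2 15 10)(5 14 8 7)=[0, 6, 15, 3, 11, 14, 12, 5, 7, 1, 2, 13, 4, 9, 8, 10]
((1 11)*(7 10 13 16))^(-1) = ((1 11)(7 10 13 16))^(-1) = (1 11)(7 16 13 10)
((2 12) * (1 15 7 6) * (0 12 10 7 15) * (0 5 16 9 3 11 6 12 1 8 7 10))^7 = (0 6 5 7 9 2 11 1 8 16 12 3)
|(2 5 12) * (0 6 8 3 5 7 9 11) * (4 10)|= |(0 6 8 3 5 12 2 7 9 11)(4 10)|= 10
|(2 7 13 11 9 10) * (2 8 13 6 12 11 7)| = 8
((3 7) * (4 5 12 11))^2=((3 7)(4 5 12 11))^2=(4 12)(5 11)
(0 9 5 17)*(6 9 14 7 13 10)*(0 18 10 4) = [14, 1, 2, 3, 0, 17, 9, 13, 8, 5, 6, 11, 12, 4, 7, 15, 16, 18, 10] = (0 14 7 13 4)(5 17 18 10 6 9)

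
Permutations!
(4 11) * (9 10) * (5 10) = [0, 1, 2, 3, 11, 10, 6, 7, 8, 5, 9, 4] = (4 11)(5 10 9)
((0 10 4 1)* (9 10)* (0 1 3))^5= ((0 9 10 4 3))^5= (10)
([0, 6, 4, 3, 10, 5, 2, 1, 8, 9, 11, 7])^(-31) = (1 10 6 11 2 7 4)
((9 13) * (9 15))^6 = (15)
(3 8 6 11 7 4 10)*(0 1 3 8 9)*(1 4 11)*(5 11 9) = [4, 3, 2, 5, 10, 11, 1, 9, 6, 0, 8, 7] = (0 4 10 8 6 1 3 5 11 7 9)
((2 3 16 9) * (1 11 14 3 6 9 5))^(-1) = (1 5 16 3 14 11)(2 9 6)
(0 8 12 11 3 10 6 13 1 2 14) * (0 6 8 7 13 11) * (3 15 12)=(0 7 13 1 2 14 6 11 15 12)(3 10 8)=[7, 2, 14, 10, 4, 5, 11, 13, 3, 9, 8, 15, 0, 1, 6, 12]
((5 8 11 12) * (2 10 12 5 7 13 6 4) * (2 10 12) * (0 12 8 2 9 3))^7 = (0 9 4 13 12 3 10 6 7)(2 5 11 8)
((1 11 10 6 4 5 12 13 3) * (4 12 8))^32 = (1 12 11 13 10 3 6)(4 8 5) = ((1 11 10 6 12 13 3)(4 5 8))^32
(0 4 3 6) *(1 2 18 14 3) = (0 4 1 2 18 14 3 6) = [4, 2, 18, 6, 1, 5, 0, 7, 8, 9, 10, 11, 12, 13, 3, 15, 16, 17, 14]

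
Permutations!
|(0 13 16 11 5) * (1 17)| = |(0 13 16 11 5)(1 17)| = 10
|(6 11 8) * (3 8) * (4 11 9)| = |(3 8 6 9 4 11)| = 6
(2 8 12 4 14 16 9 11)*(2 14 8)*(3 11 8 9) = (3 11 14 16)(4 9 8 12) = [0, 1, 2, 11, 9, 5, 6, 7, 12, 8, 10, 14, 4, 13, 16, 15, 3]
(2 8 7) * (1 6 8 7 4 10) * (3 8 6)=(1 3 8 4 10)(2 7)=[0, 3, 7, 8, 10, 5, 6, 2, 4, 9, 1]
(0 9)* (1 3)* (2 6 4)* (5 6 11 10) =[9, 3, 11, 1, 2, 6, 4, 7, 8, 0, 5, 10] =(0 9)(1 3)(2 11 10 5 6 4)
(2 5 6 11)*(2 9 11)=[0, 1, 5, 3, 4, 6, 2, 7, 8, 11, 10, 9]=(2 5 6)(9 11)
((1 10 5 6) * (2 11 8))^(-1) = (1 6 5 10)(2 8 11)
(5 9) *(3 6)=(3 6)(5 9)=[0, 1, 2, 6, 4, 9, 3, 7, 8, 5]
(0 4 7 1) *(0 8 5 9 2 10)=[4, 8, 10, 3, 7, 9, 6, 1, 5, 2, 0]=(0 4 7 1 8 5 9 2 10)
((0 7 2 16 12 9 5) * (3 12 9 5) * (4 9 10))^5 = (0 4)(2 3)(5 10)(7 9)(12 16) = ((0 7 2 16 10 4 9 3 12 5))^5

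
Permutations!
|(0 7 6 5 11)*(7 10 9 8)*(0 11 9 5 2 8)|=|(11)(0 10 5 9)(2 8 7 6)|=4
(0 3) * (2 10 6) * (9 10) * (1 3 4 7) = (0 4 7 1 3)(2 9 10 6) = [4, 3, 9, 0, 7, 5, 2, 1, 8, 10, 6]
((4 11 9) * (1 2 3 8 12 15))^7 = ((1 2 3 8 12 15)(4 11 9))^7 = (1 2 3 8 12 15)(4 11 9)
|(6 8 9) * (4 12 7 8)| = |(4 12 7 8 9 6)| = 6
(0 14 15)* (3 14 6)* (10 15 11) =(0 6 3 14 11 10 15) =[6, 1, 2, 14, 4, 5, 3, 7, 8, 9, 15, 10, 12, 13, 11, 0]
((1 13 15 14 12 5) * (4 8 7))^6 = (15)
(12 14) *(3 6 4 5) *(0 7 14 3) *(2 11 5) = [7, 1, 11, 6, 2, 0, 4, 14, 8, 9, 10, 5, 3, 13, 12] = (0 7 14 12 3 6 4 2 11 5)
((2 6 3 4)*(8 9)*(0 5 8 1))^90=((0 5 8 9 1)(2 6 3 4))^90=(9)(2 3)(4 6)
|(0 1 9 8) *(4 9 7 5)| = 7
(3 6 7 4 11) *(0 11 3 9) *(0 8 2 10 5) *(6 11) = (0 6 7 4 3 11 9 8 2 10 5) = [6, 1, 10, 11, 3, 0, 7, 4, 2, 8, 5, 9]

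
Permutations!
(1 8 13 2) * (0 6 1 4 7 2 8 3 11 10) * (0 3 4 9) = [6, 4, 9, 11, 7, 5, 1, 2, 13, 0, 3, 10, 12, 8] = (0 6 1 4 7 2 9)(3 11 10)(8 13)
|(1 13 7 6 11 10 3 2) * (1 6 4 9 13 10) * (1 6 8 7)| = 18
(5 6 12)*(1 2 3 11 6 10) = [0, 2, 3, 11, 4, 10, 12, 7, 8, 9, 1, 6, 5] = (1 2 3 11 6 12 5 10)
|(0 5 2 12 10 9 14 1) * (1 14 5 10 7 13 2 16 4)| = 28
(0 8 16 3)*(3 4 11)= (0 8 16 4 11 3)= [8, 1, 2, 0, 11, 5, 6, 7, 16, 9, 10, 3, 12, 13, 14, 15, 4]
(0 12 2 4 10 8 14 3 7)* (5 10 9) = (0 12 2 4 9 5 10 8 14 3 7) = [12, 1, 4, 7, 9, 10, 6, 0, 14, 5, 8, 11, 2, 13, 3]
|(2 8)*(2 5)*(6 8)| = |(2 6 8 5)| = 4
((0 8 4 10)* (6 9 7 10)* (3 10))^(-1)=(0 10 3 7 9 6 4 8)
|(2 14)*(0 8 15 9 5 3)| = 6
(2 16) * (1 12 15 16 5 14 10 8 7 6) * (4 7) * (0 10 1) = [10, 12, 5, 3, 7, 14, 0, 6, 4, 9, 8, 11, 15, 13, 1, 16, 2] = (0 10 8 4 7 6)(1 12 15 16 2 5 14)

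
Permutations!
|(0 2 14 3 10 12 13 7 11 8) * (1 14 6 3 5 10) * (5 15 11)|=|(0 2 6 3 1 14 15 11 8)(5 10 12 13 7)|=45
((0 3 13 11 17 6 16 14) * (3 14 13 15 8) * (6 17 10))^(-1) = ((17)(0 14)(3 15 8)(6 16 13 11 10))^(-1) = (17)(0 14)(3 8 15)(6 10 11 13 16)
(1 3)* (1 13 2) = (1 3 13 2) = [0, 3, 1, 13, 4, 5, 6, 7, 8, 9, 10, 11, 12, 2]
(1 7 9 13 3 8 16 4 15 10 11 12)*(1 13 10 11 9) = (1 7)(3 8 16 4 15 11 12 13)(9 10) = [0, 7, 2, 8, 15, 5, 6, 1, 16, 10, 9, 12, 13, 3, 14, 11, 4]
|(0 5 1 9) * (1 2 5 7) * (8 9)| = |(0 7 1 8 9)(2 5)| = 10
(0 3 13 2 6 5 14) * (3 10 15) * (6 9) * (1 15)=[10, 15, 9, 13, 4, 14, 5, 7, 8, 6, 1, 11, 12, 2, 0, 3]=(0 10 1 15 3 13 2 9 6 5 14)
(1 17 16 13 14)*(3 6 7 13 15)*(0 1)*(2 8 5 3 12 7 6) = (0 1 17 16 15 12 7 13 14)(2 8 5 3) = [1, 17, 8, 2, 4, 3, 6, 13, 5, 9, 10, 11, 7, 14, 0, 12, 15, 16]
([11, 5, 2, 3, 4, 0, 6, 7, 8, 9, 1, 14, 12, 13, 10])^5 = (0 5 1 10 14 11)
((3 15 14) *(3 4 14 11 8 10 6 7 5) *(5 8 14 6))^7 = (3 8 4 15 10 6 11 5 7 14)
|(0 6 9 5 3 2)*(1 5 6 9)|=|(0 9 6 1 5 3 2)|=7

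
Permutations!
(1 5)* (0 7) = (0 7)(1 5) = [7, 5, 2, 3, 4, 1, 6, 0]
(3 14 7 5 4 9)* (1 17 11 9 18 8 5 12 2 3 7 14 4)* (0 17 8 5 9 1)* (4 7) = [17, 8, 3, 7, 18, 0, 6, 12, 9, 4, 10, 1, 2, 13, 14, 15, 16, 11, 5] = (0 17 11 1 8 9 4 18 5)(2 3 7 12)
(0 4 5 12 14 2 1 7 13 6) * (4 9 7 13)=(0 9 7 4 5 12 14 2 1 13 6)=[9, 13, 1, 3, 5, 12, 0, 4, 8, 7, 10, 11, 14, 6, 2]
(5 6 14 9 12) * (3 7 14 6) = (3 7 14 9 12 5) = [0, 1, 2, 7, 4, 3, 6, 14, 8, 12, 10, 11, 5, 13, 9]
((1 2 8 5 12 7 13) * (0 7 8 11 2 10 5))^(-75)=((0 7 13 1 10 5 12 8)(2 11))^(-75)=(0 5 13 8 10 7 12 1)(2 11)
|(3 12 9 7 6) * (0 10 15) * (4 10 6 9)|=|(0 6 3 12 4 10 15)(7 9)|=14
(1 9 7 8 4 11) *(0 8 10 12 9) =(0 8 4 11 1)(7 10 12 9) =[8, 0, 2, 3, 11, 5, 6, 10, 4, 7, 12, 1, 9]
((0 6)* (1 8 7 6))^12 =((0 1 8 7 6))^12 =(0 8 6 1 7)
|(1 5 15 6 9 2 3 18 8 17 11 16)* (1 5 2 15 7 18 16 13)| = 33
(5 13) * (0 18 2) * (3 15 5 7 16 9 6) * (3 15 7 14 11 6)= (0 18 2)(3 7 16 9)(5 13 14 11 6 15)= [18, 1, 0, 7, 4, 13, 15, 16, 8, 3, 10, 6, 12, 14, 11, 5, 9, 17, 2]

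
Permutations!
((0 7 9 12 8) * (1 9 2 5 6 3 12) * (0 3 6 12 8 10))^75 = (0 5)(1 9)(2 10)(3 8)(7 12)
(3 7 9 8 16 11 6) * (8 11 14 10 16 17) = [0, 1, 2, 7, 4, 5, 3, 9, 17, 11, 16, 6, 12, 13, 10, 15, 14, 8] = (3 7 9 11 6)(8 17)(10 16 14)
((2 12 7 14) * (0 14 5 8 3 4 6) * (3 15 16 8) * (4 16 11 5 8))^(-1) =(0 6 4 16 3 5 11 15 8 7 12 2 14)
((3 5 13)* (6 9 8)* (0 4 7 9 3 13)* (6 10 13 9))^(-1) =((0 4 7 6 3 5)(8 10 13 9))^(-1) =(0 5 3 6 7 4)(8 9 13 10)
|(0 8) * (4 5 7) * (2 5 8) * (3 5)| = 7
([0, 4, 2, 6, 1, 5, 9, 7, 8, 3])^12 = [0, 1, 2, 3, 4, 5, 6, 7, 8, 9]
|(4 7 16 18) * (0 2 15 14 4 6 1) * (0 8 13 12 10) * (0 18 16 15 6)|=36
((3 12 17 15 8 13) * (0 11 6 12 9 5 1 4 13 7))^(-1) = (0 7 8 15 17 12 6 11)(1 5 9 3 13 4)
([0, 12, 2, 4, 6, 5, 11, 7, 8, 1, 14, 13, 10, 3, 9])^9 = (1 9 14 10 12)(3 13 11 6 4)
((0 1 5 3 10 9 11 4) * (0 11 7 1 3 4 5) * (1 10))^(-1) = (0 1 3)(4 5 11)(7 9 10)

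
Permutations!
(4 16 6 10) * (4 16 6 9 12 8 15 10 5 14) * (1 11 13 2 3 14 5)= (1 11 13 2 3 14 4 6)(8 15 10 16 9 12)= [0, 11, 3, 14, 6, 5, 1, 7, 15, 12, 16, 13, 8, 2, 4, 10, 9]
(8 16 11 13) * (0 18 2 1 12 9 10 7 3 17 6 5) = [18, 12, 1, 17, 4, 0, 5, 3, 16, 10, 7, 13, 9, 8, 14, 15, 11, 6, 2] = (0 18 2 1 12 9 10 7 3 17 6 5)(8 16 11 13)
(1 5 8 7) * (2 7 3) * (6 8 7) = (1 5 7)(2 6 8 3) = [0, 5, 6, 2, 4, 7, 8, 1, 3]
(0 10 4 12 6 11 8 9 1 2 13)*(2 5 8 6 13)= (0 10 4 12 13)(1 5 8 9)(6 11)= [10, 5, 2, 3, 12, 8, 11, 7, 9, 1, 4, 6, 13, 0]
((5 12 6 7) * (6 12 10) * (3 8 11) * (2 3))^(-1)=(12)(2 11 8 3)(5 7 6 10)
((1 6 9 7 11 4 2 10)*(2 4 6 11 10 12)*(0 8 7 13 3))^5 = (0 11)(1 3)(2 12)(6 8)(7 9)(10 13) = ((0 8 7 10 1 11 6 9 13 3)(2 12))^5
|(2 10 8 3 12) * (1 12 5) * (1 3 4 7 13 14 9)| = |(1 12 2 10 8 4 7 13 14 9)(3 5)| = 10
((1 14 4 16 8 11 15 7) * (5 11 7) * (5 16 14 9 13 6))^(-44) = (1 15 13 8 5)(6 7 11 9 16)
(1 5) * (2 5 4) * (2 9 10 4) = (1 2 5)(4 9 10) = [0, 2, 5, 3, 9, 1, 6, 7, 8, 10, 4]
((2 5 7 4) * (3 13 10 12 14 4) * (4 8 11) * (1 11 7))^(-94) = (1 11 4 2 5)(3 14 13 8 10 7 12)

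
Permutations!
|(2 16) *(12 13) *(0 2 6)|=4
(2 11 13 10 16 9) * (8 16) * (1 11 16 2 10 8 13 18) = [0, 11, 16, 3, 4, 5, 6, 7, 2, 10, 13, 18, 12, 8, 14, 15, 9, 17, 1] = (1 11 18)(2 16 9 10 13 8)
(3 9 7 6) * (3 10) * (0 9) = [9, 1, 2, 0, 4, 5, 10, 6, 8, 7, 3] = (0 9 7 6 10 3)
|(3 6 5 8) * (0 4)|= |(0 4)(3 6 5 8)|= 4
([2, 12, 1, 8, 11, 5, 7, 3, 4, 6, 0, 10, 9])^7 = [3, 4, 8, 1, 9, 5, 0, 2, 12, 10, 7, 6, 11]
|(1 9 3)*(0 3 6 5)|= 6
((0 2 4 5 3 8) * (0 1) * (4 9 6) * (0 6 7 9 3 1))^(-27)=((0 2 3 8)(1 6 4 5)(7 9))^(-27)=(0 2 3 8)(1 6 4 5)(7 9)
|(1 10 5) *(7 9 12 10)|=6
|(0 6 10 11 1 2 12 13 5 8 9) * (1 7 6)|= 8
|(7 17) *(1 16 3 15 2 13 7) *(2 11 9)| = 10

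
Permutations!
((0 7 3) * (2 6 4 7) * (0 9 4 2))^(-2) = ((2 6)(3 9 4 7))^(-2) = (3 4)(7 9)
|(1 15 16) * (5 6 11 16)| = |(1 15 5 6 11 16)| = 6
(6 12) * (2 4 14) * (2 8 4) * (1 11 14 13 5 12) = (1 11 14 8 4 13 5 12 6) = [0, 11, 2, 3, 13, 12, 1, 7, 4, 9, 10, 14, 6, 5, 8]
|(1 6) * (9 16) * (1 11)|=6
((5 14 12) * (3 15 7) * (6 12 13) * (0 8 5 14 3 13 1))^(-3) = ((0 8 5 3 15 7 13 6 12 14 1))^(-3) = (0 12 7 5 1 6 15 8 14 13 3)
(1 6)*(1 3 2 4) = (1 6 3 2 4) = [0, 6, 4, 2, 1, 5, 3]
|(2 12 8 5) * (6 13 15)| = 12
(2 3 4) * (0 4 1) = (0 4 2 3 1) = [4, 0, 3, 1, 2]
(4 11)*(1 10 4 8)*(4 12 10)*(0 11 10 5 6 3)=[11, 4, 2, 0, 10, 6, 3, 7, 1, 9, 12, 8, 5]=(0 11 8 1 4 10 12 5 6 3)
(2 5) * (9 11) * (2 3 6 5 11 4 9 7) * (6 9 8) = (2 11 7)(3 9 4 8 6 5) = [0, 1, 11, 9, 8, 3, 5, 2, 6, 4, 10, 7]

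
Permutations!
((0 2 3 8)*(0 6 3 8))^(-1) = ((0 2 8 6 3))^(-1) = (0 3 6 8 2)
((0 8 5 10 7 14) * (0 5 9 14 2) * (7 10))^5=((0 8 9 14 5 7 2))^5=(0 7 14 8 2 5 9)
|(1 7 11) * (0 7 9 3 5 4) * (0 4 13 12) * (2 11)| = 10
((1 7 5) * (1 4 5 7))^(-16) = (7)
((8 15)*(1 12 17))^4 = ((1 12 17)(8 15))^4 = (1 12 17)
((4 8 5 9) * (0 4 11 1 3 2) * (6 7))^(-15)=(0 5 1)(2 8 11)(3 4 9)(6 7)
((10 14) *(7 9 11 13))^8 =(14)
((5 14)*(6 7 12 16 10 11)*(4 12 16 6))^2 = ((4 12 6 7 16 10 11)(5 14))^2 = (4 6 16 11 12 7 10)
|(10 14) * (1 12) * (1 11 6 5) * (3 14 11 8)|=9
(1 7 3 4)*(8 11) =(1 7 3 4)(8 11) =[0, 7, 2, 4, 1, 5, 6, 3, 11, 9, 10, 8]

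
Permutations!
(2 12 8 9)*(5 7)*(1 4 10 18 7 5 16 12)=(1 4 10 18 7 16 12 8 9 2)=[0, 4, 1, 3, 10, 5, 6, 16, 9, 2, 18, 11, 8, 13, 14, 15, 12, 17, 7]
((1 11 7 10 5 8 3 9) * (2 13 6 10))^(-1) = ((1 11 7 2 13 6 10 5 8 3 9))^(-1) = (1 9 3 8 5 10 6 13 2 7 11)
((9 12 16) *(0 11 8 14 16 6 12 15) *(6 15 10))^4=(0 16 12 8 10)(6 11 9 15 14)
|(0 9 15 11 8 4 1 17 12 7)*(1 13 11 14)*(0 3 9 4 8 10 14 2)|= 14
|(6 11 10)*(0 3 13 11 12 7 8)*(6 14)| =10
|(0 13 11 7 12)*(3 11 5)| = |(0 13 5 3 11 7 12)| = 7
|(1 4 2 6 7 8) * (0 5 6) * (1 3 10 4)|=9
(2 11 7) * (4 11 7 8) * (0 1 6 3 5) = (0 1 6 3 5)(2 7)(4 11 8) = [1, 6, 7, 5, 11, 0, 3, 2, 4, 9, 10, 8]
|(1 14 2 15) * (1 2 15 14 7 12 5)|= |(1 7 12 5)(2 14 15)|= 12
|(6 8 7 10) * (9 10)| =5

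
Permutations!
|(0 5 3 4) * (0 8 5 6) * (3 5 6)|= 5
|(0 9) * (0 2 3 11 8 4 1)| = 8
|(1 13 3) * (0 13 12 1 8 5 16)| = 6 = |(0 13 3 8 5 16)(1 12)|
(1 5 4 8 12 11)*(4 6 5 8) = (1 8 12 11)(5 6) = [0, 8, 2, 3, 4, 6, 5, 7, 12, 9, 10, 1, 11]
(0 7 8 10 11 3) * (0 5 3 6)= (0 7 8 10 11 6)(3 5)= [7, 1, 2, 5, 4, 3, 0, 8, 10, 9, 11, 6]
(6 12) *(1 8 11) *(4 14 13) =[0, 8, 2, 3, 14, 5, 12, 7, 11, 9, 10, 1, 6, 4, 13] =(1 8 11)(4 14 13)(6 12)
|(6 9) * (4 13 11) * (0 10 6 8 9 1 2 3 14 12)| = |(0 10 6 1 2 3 14 12)(4 13 11)(8 9)| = 24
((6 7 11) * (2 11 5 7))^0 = ((2 11 6)(5 7))^0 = (11)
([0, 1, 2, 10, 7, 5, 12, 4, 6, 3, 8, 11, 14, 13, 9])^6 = (3 9 14 12 6 8 10)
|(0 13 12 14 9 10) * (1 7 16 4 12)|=10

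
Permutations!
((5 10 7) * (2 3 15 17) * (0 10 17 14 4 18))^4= ((0 10 7 5 17 2 3 15 14 4 18))^4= (0 17 14 10 2 4 7 3 18 5 15)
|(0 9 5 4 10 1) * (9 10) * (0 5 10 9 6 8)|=|(0 9 10 1 5 4 6 8)|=8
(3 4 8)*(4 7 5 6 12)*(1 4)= (1 4 8 3 7 5 6 12)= [0, 4, 2, 7, 8, 6, 12, 5, 3, 9, 10, 11, 1]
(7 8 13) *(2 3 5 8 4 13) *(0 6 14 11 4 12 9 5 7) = [6, 1, 3, 7, 13, 8, 14, 12, 2, 5, 10, 4, 9, 0, 11] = (0 6 14 11 4 13)(2 3 7 12 9 5 8)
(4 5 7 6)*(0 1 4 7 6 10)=(0 1 4 5 6 7 10)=[1, 4, 2, 3, 5, 6, 7, 10, 8, 9, 0]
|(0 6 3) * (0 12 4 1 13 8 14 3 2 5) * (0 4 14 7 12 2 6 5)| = |(0 5 4 1 13 8 7 12 14 3 2)| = 11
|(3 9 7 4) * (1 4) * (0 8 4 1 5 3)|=12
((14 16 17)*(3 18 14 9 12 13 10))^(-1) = ((3 18 14 16 17 9 12 13 10))^(-1) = (3 10 13 12 9 17 16 14 18)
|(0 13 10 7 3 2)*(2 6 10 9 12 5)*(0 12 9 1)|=|(0 13 1)(2 12 5)(3 6 10 7)|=12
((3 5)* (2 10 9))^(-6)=((2 10 9)(3 5))^(-6)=(10)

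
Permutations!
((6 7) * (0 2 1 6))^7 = ((0 2 1 6 7))^7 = (0 1 7 2 6)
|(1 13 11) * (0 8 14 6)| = 12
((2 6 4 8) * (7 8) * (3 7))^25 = (2 6 4 3 7 8)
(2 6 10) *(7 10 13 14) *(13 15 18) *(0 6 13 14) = [6, 1, 13, 3, 4, 5, 15, 10, 8, 9, 2, 11, 12, 0, 7, 18, 16, 17, 14] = (0 6 15 18 14 7 10 2 13)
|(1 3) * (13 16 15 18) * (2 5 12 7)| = 4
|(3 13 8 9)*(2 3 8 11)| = 4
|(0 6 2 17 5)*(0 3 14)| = |(0 6 2 17 5 3 14)| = 7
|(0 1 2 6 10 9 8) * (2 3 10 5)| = 6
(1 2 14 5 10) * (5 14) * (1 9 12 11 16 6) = [0, 2, 5, 3, 4, 10, 1, 7, 8, 12, 9, 16, 11, 13, 14, 15, 6] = (1 2 5 10 9 12 11 16 6)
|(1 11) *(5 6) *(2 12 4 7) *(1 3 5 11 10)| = |(1 10)(2 12 4 7)(3 5 6 11)| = 4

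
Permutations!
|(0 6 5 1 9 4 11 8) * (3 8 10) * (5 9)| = |(0 6 9 4 11 10 3 8)(1 5)| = 8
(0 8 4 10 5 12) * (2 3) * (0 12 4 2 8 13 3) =(0 13 3 8 2)(4 10 5) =[13, 1, 0, 8, 10, 4, 6, 7, 2, 9, 5, 11, 12, 3]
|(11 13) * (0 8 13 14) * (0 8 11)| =5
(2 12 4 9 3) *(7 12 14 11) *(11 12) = (2 14 12 4 9 3)(7 11) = [0, 1, 14, 2, 9, 5, 6, 11, 8, 3, 10, 7, 4, 13, 12]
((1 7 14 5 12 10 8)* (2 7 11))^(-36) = (14)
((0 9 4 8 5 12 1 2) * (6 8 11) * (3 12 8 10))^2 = ((0 9 4 11 6 10 3 12 1 2)(5 8))^2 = (0 4 6 3 1)(2 9 11 10 12)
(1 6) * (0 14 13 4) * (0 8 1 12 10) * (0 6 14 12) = [12, 14, 2, 3, 8, 5, 0, 7, 1, 9, 6, 11, 10, 4, 13] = (0 12 10 6)(1 14 13 4 8)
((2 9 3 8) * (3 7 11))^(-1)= (2 8 3 11 7 9)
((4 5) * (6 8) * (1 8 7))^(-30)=(1 6)(7 8)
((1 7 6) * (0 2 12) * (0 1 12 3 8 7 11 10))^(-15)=((0 2 3 8 7 6 12 1 11 10))^(-15)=(0 6)(1 3)(2 12)(7 10)(8 11)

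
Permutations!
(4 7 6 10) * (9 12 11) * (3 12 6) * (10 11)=(3 12 10 4 7)(6 11 9)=[0, 1, 2, 12, 7, 5, 11, 3, 8, 6, 4, 9, 10]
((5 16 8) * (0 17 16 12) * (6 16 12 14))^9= (17)(5 8 16 6 14)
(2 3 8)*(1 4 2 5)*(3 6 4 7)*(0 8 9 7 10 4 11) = (0 8 5 1 10 4 2 6 11)(3 9 7) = [8, 10, 6, 9, 2, 1, 11, 3, 5, 7, 4, 0]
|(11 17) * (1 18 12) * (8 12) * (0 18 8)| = |(0 18)(1 8 12)(11 17)| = 6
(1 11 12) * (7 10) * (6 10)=(1 11 12)(6 10 7)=[0, 11, 2, 3, 4, 5, 10, 6, 8, 9, 7, 12, 1]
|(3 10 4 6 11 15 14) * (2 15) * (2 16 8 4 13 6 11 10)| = 12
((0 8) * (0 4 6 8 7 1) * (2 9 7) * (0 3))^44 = (0 9 1)(2 7 3)(4 8 6)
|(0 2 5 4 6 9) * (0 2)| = 5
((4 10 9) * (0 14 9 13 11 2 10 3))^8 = (0 4 14 3 9)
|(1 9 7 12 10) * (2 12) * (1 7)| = 4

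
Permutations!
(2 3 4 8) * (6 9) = [0, 1, 3, 4, 8, 5, 9, 7, 2, 6] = (2 3 4 8)(6 9)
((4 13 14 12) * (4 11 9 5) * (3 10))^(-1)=((3 10)(4 13 14 12 11 9 5))^(-1)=(3 10)(4 5 9 11 12 14 13)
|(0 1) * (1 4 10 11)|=|(0 4 10 11 1)|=5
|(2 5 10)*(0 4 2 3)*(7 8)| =6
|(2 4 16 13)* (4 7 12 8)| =|(2 7 12 8 4 16 13)| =7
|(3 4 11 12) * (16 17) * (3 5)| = |(3 4 11 12 5)(16 17)| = 10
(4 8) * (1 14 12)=(1 14 12)(4 8)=[0, 14, 2, 3, 8, 5, 6, 7, 4, 9, 10, 11, 1, 13, 12]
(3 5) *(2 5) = (2 5 3) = [0, 1, 5, 2, 4, 3]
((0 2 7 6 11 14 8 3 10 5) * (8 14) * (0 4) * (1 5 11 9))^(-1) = (14)(0 4 5 1 9 6 7 2)(3 8 11 10)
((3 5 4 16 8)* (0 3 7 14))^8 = (16)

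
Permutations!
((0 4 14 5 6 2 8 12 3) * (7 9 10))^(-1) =((0 4 14 5 6 2 8 12 3)(7 9 10))^(-1) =(0 3 12 8 2 6 5 14 4)(7 10 9)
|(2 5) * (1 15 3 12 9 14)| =|(1 15 3 12 9 14)(2 5)| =6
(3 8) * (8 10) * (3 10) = (8 10) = [0, 1, 2, 3, 4, 5, 6, 7, 10, 9, 8]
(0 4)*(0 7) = (0 4 7) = [4, 1, 2, 3, 7, 5, 6, 0]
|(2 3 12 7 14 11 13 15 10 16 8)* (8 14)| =30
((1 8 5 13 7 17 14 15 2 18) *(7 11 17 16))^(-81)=(1 18 2 15 14 17 11 13 5 8)(7 16)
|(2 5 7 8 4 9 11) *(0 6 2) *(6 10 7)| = 21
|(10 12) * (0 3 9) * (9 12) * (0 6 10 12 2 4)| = |(12)(0 3 2 4)(6 10 9)| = 12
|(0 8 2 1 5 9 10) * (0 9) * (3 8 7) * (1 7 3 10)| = |(0 3 8 2 7 10 9 1 5)| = 9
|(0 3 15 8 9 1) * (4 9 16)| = 8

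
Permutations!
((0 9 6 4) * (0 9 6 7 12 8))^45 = (0 9 8 4 12 6 7)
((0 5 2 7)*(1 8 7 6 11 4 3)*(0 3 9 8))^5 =((0 5 2 6 11 4 9 8 7 3 1))^5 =(0 4 1 11 3 6 7 2 8 5 9)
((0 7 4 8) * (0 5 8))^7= (0 7 4)(5 8)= ((0 7 4)(5 8))^7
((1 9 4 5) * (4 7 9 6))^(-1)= (1 5 4 6)(7 9)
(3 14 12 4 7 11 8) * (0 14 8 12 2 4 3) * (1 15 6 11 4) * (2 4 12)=(0 14 4 7 12 3 8)(1 15 6 11 2)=[14, 15, 1, 8, 7, 5, 11, 12, 0, 9, 10, 2, 3, 13, 4, 6]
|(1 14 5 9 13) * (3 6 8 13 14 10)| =|(1 10 3 6 8 13)(5 9 14)| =6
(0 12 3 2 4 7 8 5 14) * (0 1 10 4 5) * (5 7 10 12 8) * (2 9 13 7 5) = (0 8)(1 12 3 9 13 7 2 5 14)(4 10) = [8, 12, 5, 9, 10, 14, 6, 2, 0, 13, 4, 11, 3, 7, 1]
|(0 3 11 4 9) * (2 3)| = |(0 2 3 11 4 9)| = 6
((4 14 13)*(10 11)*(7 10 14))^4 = ((4 7 10 11 14 13))^4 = (4 14 10)(7 13 11)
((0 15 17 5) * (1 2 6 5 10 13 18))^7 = (0 2 13 15 6 18 17 5 1 10)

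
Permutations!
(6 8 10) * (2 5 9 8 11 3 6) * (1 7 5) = (1 7 5 9 8 10 2)(3 6 11) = [0, 7, 1, 6, 4, 9, 11, 5, 10, 8, 2, 3]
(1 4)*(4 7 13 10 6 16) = (1 7 13 10 6 16 4) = [0, 7, 2, 3, 1, 5, 16, 13, 8, 9, 6, 11, 12, 10, 14, 15, 4]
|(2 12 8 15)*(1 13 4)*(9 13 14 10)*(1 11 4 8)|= |(1 14 10 9 13 8 15 2 12)(4 11)|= 18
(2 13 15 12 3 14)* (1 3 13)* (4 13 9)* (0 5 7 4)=(0 5 7 4 13 15 12 9)(1 3 14 2)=[5, 3, 1, 14, 13, 7, 6, 4, 8, 0, 10, 11, 9, 15, 2, 12]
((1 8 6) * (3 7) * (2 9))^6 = ((1 8 6)(2 9)(3 7))^6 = (9)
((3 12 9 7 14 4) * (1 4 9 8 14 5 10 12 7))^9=(1 9 14 8 12 10 5 7 3 4)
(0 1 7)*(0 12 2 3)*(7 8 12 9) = (0 1 8 12 2 3)(7 9) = [1, 8, 3, 0, 4, 5, 6, 9, 12, 7, 10, 11, 2]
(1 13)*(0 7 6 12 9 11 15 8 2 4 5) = [7, 13, 4, 3, 5, 0, 12, 6, 2, 11, 10, 15, 9, 1, 14, 8] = (0 7 6 12 9 11 15 8 2 4 5)(1 13)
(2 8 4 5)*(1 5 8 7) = (1 5 2 7)(4 8) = [0, 5, 7, 3, 8, 2, 6, 1, 4]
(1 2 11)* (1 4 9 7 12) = (1 2 11 4 9 7 12) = [0, 2, 11, 3, 9, 5, 6, 12, 8, 7, 10, 4, 1]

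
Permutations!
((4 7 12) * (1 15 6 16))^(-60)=((1 15 6 16)(4 7 12))^(-60)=(16)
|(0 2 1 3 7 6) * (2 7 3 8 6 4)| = |(0 7 4 2 1 8 6)| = 7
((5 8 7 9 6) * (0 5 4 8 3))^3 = ((0 5 3)(4 8 7 9 6))^3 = (4 9 8 6 7)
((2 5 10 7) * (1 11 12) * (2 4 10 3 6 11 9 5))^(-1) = ((1 9 5 3 6 11 12)(4 10 7))^(-1) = (1 12 11 6 3 5 9)(4 7 10)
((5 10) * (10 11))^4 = (5 11 10)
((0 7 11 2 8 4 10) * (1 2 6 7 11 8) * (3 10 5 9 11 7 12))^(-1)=((0 7 8 4 5 9 11 6 12 3 10)(1 2))^(-1)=(0 10 3 12 6 11 9 5 4 8 7)(1 2)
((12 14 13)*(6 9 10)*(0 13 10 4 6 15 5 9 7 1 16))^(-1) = (0 16 1 7 6 4 9 5 15 10 14 12 13)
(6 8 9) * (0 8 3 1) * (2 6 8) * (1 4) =(0 2 6 3 4 1)(8 9) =[2, 0, 6, 4, 1, 5, 3, 7, 9, 8]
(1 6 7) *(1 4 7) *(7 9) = [0, 6, 2, 3, 9, 5, 1, 4, 8, 7] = (1 6)(4 9 7)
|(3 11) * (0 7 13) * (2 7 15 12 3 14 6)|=10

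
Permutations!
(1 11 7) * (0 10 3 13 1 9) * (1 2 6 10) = (0 1 11 7 9)(2 6 10 3 13) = [1, 11, 6, 13, 4, 5, 10, 9, 8, 0, 3, 7, 12, 2]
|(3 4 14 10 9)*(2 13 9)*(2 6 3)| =15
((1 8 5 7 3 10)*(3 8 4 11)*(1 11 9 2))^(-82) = ((1 4 9 2)(3 10 11)(5 7 8))^(-82) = (1 9)(2 4)(3 11 10)(5 8 7)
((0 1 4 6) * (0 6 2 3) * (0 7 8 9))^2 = ((0 1 4 2 3 7 8 9))^2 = (0 4 3 8)(1 2 7 9)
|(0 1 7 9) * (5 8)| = 4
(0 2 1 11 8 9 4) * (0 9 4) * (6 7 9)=(0 2 1 11 8 4 6 7 9)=[2, 11, 1, 3, 6, 5, 7, 9, 4, 0, 10, 8]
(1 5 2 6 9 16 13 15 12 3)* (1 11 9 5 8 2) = (1 8 2 6 5)(3 11 9 16 13 15 12) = [0, 8, 6, 11, 4, 1, 5, 7, 2, 16, 10, 9, 3, 15, 14, 12, 13]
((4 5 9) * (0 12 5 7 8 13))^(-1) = ((0 12 5 9 4 7 8 13))^(-1) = (0 13 8 7 4 9 5 12)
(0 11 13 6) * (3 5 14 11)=(0 3 5 14 11 13 6)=[3, 1, 2, 5, 4, 14, 0, 7, 8, 9, 10, 13, 12, 6, 11]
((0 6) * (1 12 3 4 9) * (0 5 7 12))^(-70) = ((0 6 5 7 12 3 4 9 1))^(-70) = (0 5 12 4 1 6 7 3 9)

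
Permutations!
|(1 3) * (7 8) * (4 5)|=2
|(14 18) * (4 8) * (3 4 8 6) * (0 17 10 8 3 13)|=|(0 17 10 8 3 4 6 13)(14 18)|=8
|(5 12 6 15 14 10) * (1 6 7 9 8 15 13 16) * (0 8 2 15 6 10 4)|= 15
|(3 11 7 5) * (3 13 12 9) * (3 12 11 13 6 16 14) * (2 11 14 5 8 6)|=|(2 11 7 8 6 16 5)(3 13 14)(9 12)|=42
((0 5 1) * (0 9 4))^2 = ((0 5 1 9 4))^2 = (0 1 4 5 9)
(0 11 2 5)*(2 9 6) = (0 11 9 6 2 5) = [11, 1, 5, 3, 4, 0, 2, 7, 8, 6, 10, 9]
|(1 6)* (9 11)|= |(1 6)(9 11)|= 2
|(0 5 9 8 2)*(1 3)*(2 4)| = |(0 5 9 8 4 2)(1 3)| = 6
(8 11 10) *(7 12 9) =[0, 1, 2, 3, 4, 5, 6, 12, 11, 7, 8, 10, 9] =(7 12 9)(8 11 10)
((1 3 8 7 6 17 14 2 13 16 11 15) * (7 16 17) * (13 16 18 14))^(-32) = (1 14 15 18 11 8 16 3 2) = ((1 3 8 18 14 2 16 11 15)(6 7)(13 17))^(-32)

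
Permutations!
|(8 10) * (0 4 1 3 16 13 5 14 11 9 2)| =|(0 4 1 3 16 13 5 14 11 9 2)(8 10)| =22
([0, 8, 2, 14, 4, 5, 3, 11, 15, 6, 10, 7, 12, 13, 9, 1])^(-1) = (1 15 8)(3 6 9 14)(7 11)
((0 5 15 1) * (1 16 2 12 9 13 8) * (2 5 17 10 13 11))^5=(0 1 8 13 10 17)(2 12 9 11)(5 16 15)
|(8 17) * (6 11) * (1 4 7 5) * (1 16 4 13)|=|(1 13)(4 7 5 16)(6 11)(8 17)|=4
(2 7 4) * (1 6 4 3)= [0, 6, 7, 1, 2, 5, 4, 3]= (1 6 4 2 7 3)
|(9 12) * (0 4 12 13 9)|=|(0 4 12)(9 13)|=6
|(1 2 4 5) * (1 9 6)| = 6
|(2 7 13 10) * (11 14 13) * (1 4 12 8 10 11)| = 21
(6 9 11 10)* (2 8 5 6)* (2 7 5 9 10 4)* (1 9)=[0, 9, 8, 3, 2, 6, 10, 5, 1, 11, 7, 4]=(1 9 11 4 2 8)(5 6 10 7)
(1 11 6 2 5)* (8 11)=(1 8 11 6 2 5)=[0, 8, 5, 3, 4, 1, 2, 7, 11, 9, 10, 6]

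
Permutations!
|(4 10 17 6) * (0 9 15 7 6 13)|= 9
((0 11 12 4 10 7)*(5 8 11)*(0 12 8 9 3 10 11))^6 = (0 12 9 11 10)(3 8 7 5 4)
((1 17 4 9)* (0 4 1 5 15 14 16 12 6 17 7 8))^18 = (0 14 1 9 12 8 15 17 4 16 7 5 6)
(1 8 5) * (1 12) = (1 8 5 12) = [0, 8, 2, 3, 4, 12, 6, 7, 5, 9, 10, 11, 1]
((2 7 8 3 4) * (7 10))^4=((2 10 7 8 3 4))^4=(2 3 7)(4 8 10)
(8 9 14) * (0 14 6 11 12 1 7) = [14, 7, 2, 3, 4, 5, 11, 0, 9, 6, 10, 12, 1, 13, 8] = (0 14 8 9 6 11 12 1 7)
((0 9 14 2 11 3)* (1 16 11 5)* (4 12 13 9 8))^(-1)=((0 8 4 12 13 9 14 2 5 1 16 11 3))^(-1)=(0 3 11 16 1 5 2 14 9 13 12 4 8)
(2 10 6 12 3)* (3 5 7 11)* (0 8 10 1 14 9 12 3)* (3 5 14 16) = (0 8 10 6 5 7 11)(1 16 3 2)(9 12 14) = [8, 16, 1, 2, 4, 7, 5, 11, 10, 12, 6, 0, 14, 13, 9, 15, 3]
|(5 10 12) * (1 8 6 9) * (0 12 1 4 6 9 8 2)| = |(0 12 5 10 1 2)(4 6 8 9)| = 12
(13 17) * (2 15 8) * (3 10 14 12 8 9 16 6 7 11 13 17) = [0, 1, 15, 10, 4, 5, 7, 11, 2, 16, 14, 13, 8, 3, 12, 9, 6, 17] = (17)(2 15 9 16 6 7 11 13 3 10 14 12 8)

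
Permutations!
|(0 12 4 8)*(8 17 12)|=|(0 8)(4 17 12)|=6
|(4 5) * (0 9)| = |(0 9)(4 5)| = 2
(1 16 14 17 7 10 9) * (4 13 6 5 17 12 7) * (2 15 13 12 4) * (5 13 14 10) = (1 16 10 9)(2 15 14 4 12 7 5 17)(6 13) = [0, 16, 15, 3, 12, 17, 13, 5, 8, 1, 9, 11, 7, 6, 4, 14, 10, 2]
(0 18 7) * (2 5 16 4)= (0 18 7)(2 5 16 4)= [18, 1, 5, 3, 2, 16, 6, 0, 8, 9, 10, 11, 12, 13, 14, 15, 4, 17, 7]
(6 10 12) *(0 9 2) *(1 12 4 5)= (0 9 2)(1 12 6 10 4 5)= [9, 12, 0, 3, 5, 1, 10, 7, 8, 2, 4, 11, 6]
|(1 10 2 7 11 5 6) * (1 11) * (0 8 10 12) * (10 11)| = 10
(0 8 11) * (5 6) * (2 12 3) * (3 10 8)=(0 3 2 12 10 8 11)(5 6)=[3, 1, 12, 2, 4, 6, 5, 7, 11, 9, 8, 0, 10]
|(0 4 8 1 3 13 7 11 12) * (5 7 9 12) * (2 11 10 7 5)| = |(0 4 8 1 3 13 9 12)(2 11)(7 10)| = 8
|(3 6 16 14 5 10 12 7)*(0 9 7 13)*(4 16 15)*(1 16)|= 14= |(0 9 7 3 6 15 4 1 16 14 5 10 12 13)|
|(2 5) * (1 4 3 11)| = 4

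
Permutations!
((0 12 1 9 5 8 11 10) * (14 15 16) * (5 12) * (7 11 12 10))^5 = (0 9 12 5 10 1 8)(7 11)(14 16 15)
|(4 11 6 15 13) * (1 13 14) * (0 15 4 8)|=6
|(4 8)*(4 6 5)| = |(4 8 6 5)| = 4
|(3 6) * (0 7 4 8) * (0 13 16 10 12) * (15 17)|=8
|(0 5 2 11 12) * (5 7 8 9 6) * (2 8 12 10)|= 12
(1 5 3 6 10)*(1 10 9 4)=(10)(1 5 3 6 9 4)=[0, 5, 2, 6, 1, 3, 9, 7, 8, 4, 10]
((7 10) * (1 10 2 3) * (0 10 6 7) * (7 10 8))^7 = ((0 8 7 2 3 1 6 10))^7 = (0 10 6 1 3 2 7 8)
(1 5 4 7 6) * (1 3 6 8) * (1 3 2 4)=(1 5)(2 4 7 8 3 6)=[0, 5, 4, 6, 7, 1, 2, 8, 3]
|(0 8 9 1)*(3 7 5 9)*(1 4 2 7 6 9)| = 10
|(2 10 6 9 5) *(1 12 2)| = 7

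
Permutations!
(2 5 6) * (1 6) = (1 6 2 5) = [0, 6, 5, 3, 4, 1, 2]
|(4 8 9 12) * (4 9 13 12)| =5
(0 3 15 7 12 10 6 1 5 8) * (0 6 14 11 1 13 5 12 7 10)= (0 3 15 10 14 11 1 12)(5 8 6 13)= [3, 12, 2, 15, 4, 8, 13, 7, 6, 9, 14, 1, 0, 5, 11, 10]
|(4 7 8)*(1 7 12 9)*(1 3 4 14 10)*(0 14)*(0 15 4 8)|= 30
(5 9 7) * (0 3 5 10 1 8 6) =[3, 8, 2, 5, 4, 9, 0, 10, 6, 7, 1] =(0 3 5 9 7 10 1 8 6)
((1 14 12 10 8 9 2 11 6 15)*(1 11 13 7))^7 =((1 14 12 10 8 9 2 13 7)(6 15 11))^7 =(1 13 9 10 14 7 2 8 12)(6 15 11)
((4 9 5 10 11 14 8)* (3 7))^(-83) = (3 7)(4 9 5 10 11 14 8)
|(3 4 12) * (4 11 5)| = |(3 11 5 4 12)| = 5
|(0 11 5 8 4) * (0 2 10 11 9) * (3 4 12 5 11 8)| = 14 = |(0 9)(2 10 8 12 5 3 4)|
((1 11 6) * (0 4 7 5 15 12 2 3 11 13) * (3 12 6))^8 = ((0 4 7 5 15 6 1 13)(2 12)(3 11))^8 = (15)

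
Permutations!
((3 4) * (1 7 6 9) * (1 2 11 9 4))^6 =(11)(1 7 6 4 3)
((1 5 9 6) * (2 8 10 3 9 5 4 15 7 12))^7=((1 4 15 7 12 2 8 10 3 9 6))^7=(1 10 7 6 8 15 9 2 4 3 12)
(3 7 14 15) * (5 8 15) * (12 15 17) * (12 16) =(3 7 14 5 8 17 16 12 15) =[0, 1, 2, 7, 4, 8, 6, 14, 17, 9, 10, 11, 15, 13, 5, 3, 12, 16]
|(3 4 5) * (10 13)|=|(3 4 5)(10 13)|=6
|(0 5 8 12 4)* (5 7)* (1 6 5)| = 8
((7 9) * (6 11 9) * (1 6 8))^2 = ((1 6 11 9 7 8))^2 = (1 11 7)(6 9 8)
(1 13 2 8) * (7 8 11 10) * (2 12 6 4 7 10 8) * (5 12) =(1 13 5 12 6 4 7 2 11 8) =[0, 13, 11, 3, 7, 12, 4, 2, 1, 9, 10, 8, 6, 5]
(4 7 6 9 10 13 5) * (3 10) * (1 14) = [0, 14, 2, 10, 7, 4, 9, 6, 8, 3, 13, 11, 12, 5, 1] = (1 14)(3 10 13 5 4 7 6 9)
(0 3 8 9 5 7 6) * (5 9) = (9)(0 3 8 5 7 6) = [3, 1, 2, 8, 4, 7, 0, 6, 5, 9]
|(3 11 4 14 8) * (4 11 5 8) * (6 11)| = |(3 5 8)(4 14)(6 11)| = 6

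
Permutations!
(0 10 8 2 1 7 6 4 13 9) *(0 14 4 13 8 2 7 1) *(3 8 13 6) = (0 10 2)(3 8 7)(4 13 9 14) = [10, 1, 0, 8, 13, 5, 6, 3, 7, 14, 2, 11, 12, 9, 4]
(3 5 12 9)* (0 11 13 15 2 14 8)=(0 11 13 15 2 14 8)(3 5 12 9)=[11, 1, 14, 5, 4, 12, 6, 7, 0, 3, 10, 13, 9, 15, 8, 2]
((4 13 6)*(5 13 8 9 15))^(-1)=((4 8 9 15 5 13 6))^(-1)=(4 6 13 5 15 9 8)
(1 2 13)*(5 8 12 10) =(1 2 13)(5 8 12 10) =[0, 2, 13, 3, 4, 8, 6, 7, 12, 9, 5, 11, 10, 1]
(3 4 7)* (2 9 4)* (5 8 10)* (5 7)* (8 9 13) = [0, 1, 13, 2, 5, 9, 6, 3, 10, 4, 7, 11, 12, 8] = (2 13 8 10 7 3)(4 5 9)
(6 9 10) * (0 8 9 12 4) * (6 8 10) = (0 10 8 9 6 12 4) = [10, 1, 2, 3, 0, 5, 12, 7, 9, 6, 8, 11, 4]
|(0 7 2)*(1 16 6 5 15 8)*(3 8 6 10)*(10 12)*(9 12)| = |(0 7 2)(1 16 9 12 10 3 8)(5 15 6)| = 21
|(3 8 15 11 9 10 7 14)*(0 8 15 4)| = 21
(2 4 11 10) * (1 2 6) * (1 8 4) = (1 2)(4 11 10 6 8) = [0, 2, 1, 3, 11, 5, 8, 7, 4, 9, 6, 10]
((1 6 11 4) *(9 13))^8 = ((1 6 11 4)(9 13))^8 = (13)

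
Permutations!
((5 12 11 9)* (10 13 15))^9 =((5 12 11 9)(10 13 15))^9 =(15)(5 12 11 9)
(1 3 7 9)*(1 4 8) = [0, 3, 2, 7, 8, 5, 6, 9, 1, 4] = (1 3 7 9 4 8)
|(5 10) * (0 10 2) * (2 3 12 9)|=7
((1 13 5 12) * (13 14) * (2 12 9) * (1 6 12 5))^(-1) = (1 13 14)(2 9 5)(6 12)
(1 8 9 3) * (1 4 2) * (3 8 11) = (1 11 3 4 2)(8 9) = [0, 11, 1, 4, 2, 5, 6, 7, 9, 8, 10, 3]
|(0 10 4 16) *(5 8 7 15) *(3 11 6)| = 12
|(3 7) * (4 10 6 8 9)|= 10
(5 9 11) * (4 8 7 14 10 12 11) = [0, 1, 2, 3, 8, 9, 6, 14, 7, 4, 12, 5, 11, 13, 10] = (4 8 7 14 10 12 11 5 9)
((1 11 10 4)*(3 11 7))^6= (11)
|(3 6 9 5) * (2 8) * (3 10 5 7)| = 4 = |(2 8)(3 6 9 7)(5 10)|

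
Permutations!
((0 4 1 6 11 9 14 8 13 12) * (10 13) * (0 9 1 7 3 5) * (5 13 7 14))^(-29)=(0 10 12 4 7 9 14 3 5 8 13)(1 6 11)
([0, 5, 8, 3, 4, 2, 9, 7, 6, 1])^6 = (9)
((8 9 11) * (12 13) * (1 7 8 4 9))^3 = ((1 7 8)(4 9 11)(12 13))^3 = (12 13)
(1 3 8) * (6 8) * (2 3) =(1 2 3 6 8) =[0, 2, 3, 6, 4, 5, 8, 7, 1]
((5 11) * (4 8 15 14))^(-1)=(4 14 15 8)(5 11)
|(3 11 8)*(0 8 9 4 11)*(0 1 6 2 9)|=|(0 8 3 1 6 2 9 4 11)|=9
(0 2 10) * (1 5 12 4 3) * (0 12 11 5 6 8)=(0 2 10 12 4 3 1 6 8)(5 11)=[2, 6, 10, 1, 3, 11, 8, 7, 0, 9, 12, 5, 4]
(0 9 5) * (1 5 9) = (9)(0 1 5) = [1, 5, 2, 3, 4, 0, 6, 7, 8, 9]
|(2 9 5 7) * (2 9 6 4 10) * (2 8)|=|(2 6 4 10 8)(5 7 9)|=15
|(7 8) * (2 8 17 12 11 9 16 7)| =6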